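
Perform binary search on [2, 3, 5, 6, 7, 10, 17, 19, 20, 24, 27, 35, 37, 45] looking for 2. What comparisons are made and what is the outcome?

Binary search for 2 in [2, 3, 5, 6, 7, 10, 17, 19, 20, 24, 27, 35, 37, 45]:

lo=0, hi=13, mid=6, arr[mid]=17 -> 17 > 2, search left half
lo=0, hi=5, mid=2, arr[mid]=5 -> 5 > 2, search left half
lo=0, hi=1, mid=0, arr[mid]=2 -> Found target at index 0!

Binary search finds 2 at index 0 after 3 comparisons. The search repeatedly halves the search space by comparing with the middle element.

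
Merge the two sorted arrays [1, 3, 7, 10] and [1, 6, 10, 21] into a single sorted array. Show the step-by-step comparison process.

Merging process:

Compare 1 vs 1: take 1 from left. Merged: [1]
Compare 3 vs 1: take 1 from right. Merged: [1, 1]
Compare 3 vs 6: take 3 from left. Merged: [1, 1, 3]
Compare 7 vs 6: take 6 from right. Merged: [1, 1, 3, 6]
Compare 7 vs 10: take 7 from left. Merged: [1, 1, 3, 6, 7]
Compare 10 vs 10: take 10 from left. Merged: [1, 1, 3, 6, 7, 10]
Append remaining from right: [10, 21]. Merged: [1, 1, 3, 6, 7, 10, 10, 21]

Final merged array: [1, 1, 3, 6, 7, 10, 10, 21]
Total comparisons: 6

The merged array is [1, 1, 3, 6, 7, 10, 10, 21], requiring 6 comparisons. The merge step runs in O(n) time where n is the total number of elements.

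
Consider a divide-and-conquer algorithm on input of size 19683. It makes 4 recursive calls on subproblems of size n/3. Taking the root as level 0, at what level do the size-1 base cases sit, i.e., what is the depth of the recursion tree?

For divide and conquer with division factor 3:

Problem sizes at each level:
Level 0: 19683
Level 1: 6561
Level 2: 2187
Level 3: 729
Level 4: 243
Level 5: 81
Level 6: 27
Level 7: 9
Level 8: 3
Level 9: 1

The root is level 0 and the size-1 base case is level 9 (the tree spans levels 0 through 9, i.e. 10 levels counting the root), so the depth is the number of divisions: log_3(19683) = 9

The recursion tree depth is log_3(19683) = 9. At each level, the problem size is divided by 3, so it takes 9 divisions to reduce to a base case of size 1. The algorithm makes 4 recursive calls at each level.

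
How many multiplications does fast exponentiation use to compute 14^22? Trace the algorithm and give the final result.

Computing 14^22 by squaring (build up from 14^1; each line after the first costs one multiplication):

14^1 = 14
14^2 = (14^1)^2 = 14^2 = 196
14^4 = (14^2)^2 = 196^2 = 38416
14^5 = 14 * 14^4 = 14 * 38416 = 537824
14^10 = (14^5)^2 = 537824^2 = 289254654976
14^11 = 14 * 14^10 = 14 * 289254654976 = 4049565169664
14^22 = (14^11)^2 = 4049565169664^2 = 16398978063355821105872896

Result: 16398978063355821105872896
Multiplications needed: 6 (6 lines after 14^1)

14^22 = 16398978063355821105872896. Using exponentiation by squaring, this requires 6 multiplications. The key idea: if the exponent is even, square the half-power; if odd, multiply by the base once.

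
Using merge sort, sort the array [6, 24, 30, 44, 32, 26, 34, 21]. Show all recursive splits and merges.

Merge sort trace:

Split: [6, 24, 30, 44, 32, 26, 34, 21] -> [6, 24, 30, 44] and [32, 26, 34, 21]
  Split: [6, 24, 30, 44] -> [6, 24] and [30, 44]
    Split: [6, 24] -> [6] and [24]
    Merge: [6] + [24] -> [6, 24]
    Split: [30, 44] -> [30] and [44]
    Merge: [30] + [44] -> [30, 44]
  Merge: [6, 24] + [30, 44] -> [6, 24, 30, 44]
  Split: [32, 26, 34, 21] -> [32, 26] and [34, 21]
    Split: [32, 26] -> [32] and [26]
    Merge: [32] + [26] -> [26, 32]
    Split: [34, 21] -> [34] and [21]
    Merge: [34] + [21] -> [21, 34]
  Merge: [26, 32] + [21, 34] -> [21, 26, 32, 34]
Merge: [6, 24, 30, 44] + [21, 26, 32, 34] -> [6, 21, 24, 26, 30, 32, 34, 44]

Final sorted array: [6, 21, 24, 26, 30, 32, 34, 44]

The merge sort proceeds by recursively splitting the array and merging sorted halves.
After all merges, the sorted array is [6, 21, 24, 26, 30, 32, 34, 44].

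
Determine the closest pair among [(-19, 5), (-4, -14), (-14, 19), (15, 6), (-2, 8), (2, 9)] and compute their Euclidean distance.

Computing all pairwise distances among 6 points:

d((-19, 5), (-4, -14)) = 24.2074
d((-19, 5), (-14, 19)) = 14.8661
d((-19, 5), (15, 6)) = 34.0147
d((-19, 5), (-2, 8)) = 17.2627
d((-19, 5), (2, 9)) = 21.3776
d((-4, -14), (-14, 19)) = 34.4819
d((-4, -14), (15, 6)) = 27.5862
d((-4, -14), (-2, 8)) = 22.0907
d((-4, -14), (2, 9)) = 23.7697
d((-14, 19), (15, 6)) = 31.7805
d((-14, 19), (-2, 8)) = 16.2788
d((-14, 19), (2, 9)) = 18.868
d((15, 6), (-2, 8)) = 17.1172
d((15, 6), (2, 9)) = 13.3417
d((-2, 8), (2, 9)) = 4.1231 <-- minimum

Closest pair: (-2, 8) and (2, 9) with distance 4.1231

The closest pair is (-2, 8) and (2, 9) with Euclidean distance 4.1231. For 6 points, brute-force pairwise comparison is shown above. For large n, the divide-and-conquer algorithm (sort by x, recurse on halves, check the dividing strip) achieves O(n log n).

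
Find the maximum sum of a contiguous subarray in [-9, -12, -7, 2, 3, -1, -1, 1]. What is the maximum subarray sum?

Using Kadane's algorithm on [-9, -12, -7, 2, 3, -1, -1, 1]:

Scanning through the array:
Position 1 (value -12): max_ending_here = -12, max_so_far = -9
Position 2 (value -7): max_ending_here = -7, max_so_far = -7
Position 3 (value 2): max_ending_here = 2, max_so_far = 2
Position 4 (value 3): max_ending_here = 5, max_so_far = 5
Position 5 (value -1): max_ending_here = 4, max_so_far = 5
Position 6 (value -1): max_ending_here = 3, max_so_far = 5
Position 7 (value 1): max_ending_here = 4, max_so_far = 5

Maximum subarray: [2, 3]
Maximum sum: 5

The maximum subarray is [2, 3] with sum 5. This subarray runs from index 3 to index 4.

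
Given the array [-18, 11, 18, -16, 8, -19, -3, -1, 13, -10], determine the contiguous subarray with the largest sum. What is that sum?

Using Kadane's algorithm on [-18, 11, 18, -16, 8, -19, -3, -1, 13, -10]:

Scanning through the array:
Position 1 (value 11): max_ending_here = 11, max_so_far = 11
Position 2 (value 18): max_ending_here = 29, max_so_far = 29
Position 3 (value -16): max_ending_here = 13, max_so_far = 29
Position 4 (value 8): max_ending_here = 21, max_so_far = 29
Position 5 (value -19): max_ending_here = 2, max_so_far = 29
Position 6 (value -3): max_ending_here = -1, max_so_far = 29
Position 7 (value -1): max_ending_here = -1, max_so_far = 29
Position 8 (value 13): max_ending_here = 13, max_so_far = 29
Position 9 (value -10): max_ending_here = 3, max_so_far = 29

Maximum subarray: [11, 18]
Maximum sum: 29

The maximum subarray is [11, 18] with sum 29. This subarray runs from index 1 to index 2.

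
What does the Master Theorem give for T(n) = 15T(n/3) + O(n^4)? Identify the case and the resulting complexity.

Master Theorem for T(n) = 15T(n/3) + O(n^4):

a = 15, b = 3, c = 4
log_b(a) = log_3(15) = 2.4650

Case 3: c = 4 > log_3(15) = 2.4650
T(n) = O(n^4) = O(n^4)

For T(n) = 15T(n/3) + O(n^4): log_3(15) = 2.4650. This is Case 3 of the Master Theorem (c > log_b(a), work dominated by root), giving O(n^4).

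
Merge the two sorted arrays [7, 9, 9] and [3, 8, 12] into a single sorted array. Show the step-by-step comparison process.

Merging process:

Compare 7 vs 3: take 3 from right. Merged: [3]
Compare 7 vs 8: take 7 from left. Merged: [3, 7]
Compare 9 vs 8: take 8 from right. Merged: [3, 7, 8]
Compare 9 vs 12: take 9 from left. Merged: [3, 7, 8, 9]
Compare 9 vs 12: take 9 from left. Merged: [3, 7, 8, 9, 9]
Append remaining from right: [12]. Merged: [3, 7, 8, 9, 9, 12]

Final merged array: [3, 7, 8, 9, 9, 12]
Total comparisons: 5

The merged array is [3, 7, 8, 9, 9, 12], requiring 5 comparisons. The merge step runs in O(n) time where n is the total number of elements.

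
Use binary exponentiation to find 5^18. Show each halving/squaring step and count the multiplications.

Computing 5^18 by squaring (build up from 5^1; each line after the first costs one multiplication):

5^1 = 5
5^2 = (5^1)^2 = 5^2 = 25
5^4 = (5^2)^2 = 25^2 = 625
5^8 = (5^4)^2 = 625^2 = 390625
5^9 = 5 * 5^8 = 5 * 390625 = 1953125
5^18 = (5^9)^2 = 1953125^2 = 3814697265625

Result: 3814697265625
Multiplications needed: 5 (5 lines after 5^1)

5^18 = 3814697265625. Using exponentiation by squaring, this requires 5 multiplications. The key idea: if the exponent is even, square the half-power; if odd, multiply by the base once.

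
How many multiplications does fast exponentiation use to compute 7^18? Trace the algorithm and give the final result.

Computing 7^18 by squaring (build up from 7^1; each line after the first costs one multiplication):

7^1 = 7
7^2 = (7^1)^2 = 7^2 = 49
7^4 = (7^2)^2 = 49^2 = 2401
7^8 = (7^4)^2 = 2401^2 = 5764801
7^9 = 7 * 7^8 = 7 * 5764801 = 40353607
7^18 = (7^9)^2 = 40353607^2 = 1628413597910449

Result: 1628413597910449
Multiplications needed: 5 (5 lines after 7^1)

7^18 = 1628413597910449. Using exponentiation by squaring, this requires 5 multiplications. The key idea: if the exponent is even, square the half-power; if odd, multiply by the base once.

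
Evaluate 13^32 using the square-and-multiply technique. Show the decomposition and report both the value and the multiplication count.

Computing 13^32 by squaring (build up from 13^1; each line after the first costs one multiplication):

13^1 = 13
13^2 = (13^1)^2 = 13^2 = 169
13^4 = (13^2)^2 = 169^2 = 28561
13^8 = (13^4)^2 = 28561^2 = 815730721
13^16 = (13^8)^2 = 815730721^2 = 665416609183179841
13^32 = (13^16)^2 = 665416609183179841^2 = 442779263776840698304313192148785281

Result: 442779263776840698304313192148785281
Multiplications needed: 5 (5 lines after 13^1)

13^32 = 442779263776840698304313192148785281. Using exponentiation by squaring, this requires 5 multiplications. The key idea: if the exponent is even, square the half-power; if odd, multiply by the base once.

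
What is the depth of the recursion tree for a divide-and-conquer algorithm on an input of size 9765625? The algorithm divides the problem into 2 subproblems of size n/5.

For divide and conquer with division factor 5:

Problem sizes at each level:
Level 0: 9765625
Level 1: 1953125
Level 2: 390625
Level 3: 78125
Level 4: 15625
Level 5: 3125
Level 6: 625
Level 7: 125
Level 8: 25
Level 9: 5
Level 10: 1

The root is level 0 and the size-1 base case is level 10 (the tree spans levels 0 through 10, i.e. 11 levels counting the root), so the depth is the number of divisions: log_5(9765625) = 10

The recursion tree depth is log_5(9765625) = 10. At each level, the problem size is divided by 5, so it takes 10 divisions to reduce to a base case of size 1. The algorithm makes 2 recursive calls at each level.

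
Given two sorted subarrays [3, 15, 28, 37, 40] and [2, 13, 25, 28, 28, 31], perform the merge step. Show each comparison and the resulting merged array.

Merging process:

Compare 3 vs 2: take 2 from right. Merged: [2]
Compare 3 vs 13: take 3 from left. Merged: [2, 3]
Compare 15 vs 13: take 13 from right. Merged: [2, 3, 13]
Compare 15 vs 25: take 15 from left. Merged: [2, 3, 13, 15]
Compare 28 vs 25: take 25 from right. Merged: [2, 3, 13, 15, 25]
Compare 28 vs 28: take 28 from left. Merged: [2, 3, 13, 15, 25, 28]
Compare 37 vs 28: take 28 from right. Merged: [2, 3, 13, 15, 25, 28, 28]
Compare 37 vs 28: take 28 from right. Merged: [2, 3, 13, 15, 25, 28, 28, 28]
Compare 37 vs 31: take 31 from right. Merged: [2, 3, 13, 15, 25, 28, 28, 28, 31]
Append remaining from left: [37, 40]. Merged: [2, 3, 13, 15, 25, 28, 28, 28, 31, 37, 40]

Final merged array: [2, 3, 13, 15, 25, 28, 28, 28, 31, 37, 40]
Total comparisons: 9

The merged array is [2, 3, 13, 15, 25, 28, 28, 28, 31, 37, 40], requiring 9 comparisons. The merge step runs in O(n) time where n is the total number of elements.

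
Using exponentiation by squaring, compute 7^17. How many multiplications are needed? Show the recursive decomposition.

Computing 7^17 by squaring (build up from 7^1; each line after the first costs one multiplication):

7^1 = 7
7^2 = (7^1)^2 = 7^2 = 49
7^4 = (7^2)^2 = 49^2 = 2401
7^8 = (7^4)^2 = 2401^2 = 5764801
7^16 = (7^8)^2 = 5764801^2 = 33232930569601
7^17 = 7 * 7^16 = 7 * 33232930569601 = 232630513987207

Result: 232630513987207
Multiplications needed: 5 (5 lines after 7^1)

7^17 = 232630513987207. Using exponentiation by squaring, this requires 5 multiplications. The key idea: if the exponent is even, square the half-power; if odd, multiply by the base once.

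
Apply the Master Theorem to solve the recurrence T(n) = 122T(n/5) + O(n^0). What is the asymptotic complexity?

Master Theorem for T(n) = 122T(n/5) + O(n^0):

a = 122, b = 5, c = 0
log_b(a) = log_5(122) = 2.9849

Case 1: c = 0 < log_5(122) = 2.9849
T(n) = O(n^(log_5 122))

For T(n) = 122T(n/5) + O(n^0): log_5(122) = 2.9849. This is Case 1 of the Master Theorem (c < log_b(a), work dominated by leaves), giving O(n^(log_5 122)).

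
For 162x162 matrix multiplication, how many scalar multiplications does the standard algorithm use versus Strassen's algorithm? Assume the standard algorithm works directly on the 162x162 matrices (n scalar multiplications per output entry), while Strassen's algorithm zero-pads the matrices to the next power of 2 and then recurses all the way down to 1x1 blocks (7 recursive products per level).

Matrix multiplication for 162x162 matrices:

Strassen's algorithm requires power-of-2 dimensions. Pad 162x162 to 256x256 (next power of 2).

Standard algorithm: 162^3 = 4251528 multiplications
Strassen's algorithm: 7^(log2(256)) = 7^8 = 5764801 multiplications
Difference: 4251528 - 5764801 = -1513273 (Strassen uses MORE here due to padding overhead — for small or just-over-power-of-2 n, padding can outweigh the per-level savings)

Standard: 4251528 multiplications (162^3). Strassen: 5764801 multiplications (7^8, after padding to 256x256). Strassen reduces 8 recursive multiplications to 7 at each level.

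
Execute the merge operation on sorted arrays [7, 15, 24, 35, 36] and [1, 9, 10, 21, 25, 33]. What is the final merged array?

Merging process:

Compare 7 vs 1: take 1 from right. Merged: [1]
Compare 7 vs 9: take 7 from left. Merged: [1, 7]
Compare 15 vs 9: take 9 from right. Merged: [1, 7, 9]
Compare 15 vs 10: take 10 from right. Merged: [1, 7, 9, 10]
Compare 15 vs 21: take 15 from left. Merged: [1, 7, 9, 10, 15]
Compare 24 vs 21: take 21 from right. Merged: [1, 7, 9, 10, 15, 21]
Compare 24 vs 25: take 24 from left. Merged: [1, 7, 9, 10, 15, 21, 24]
Compare 35 vs 25: take 25 from right. Merged: [1, 7, 9, 10, 15, 21, 24, 25]
Compare 35 vs 33: take 33 from right. Merged: [1, 7, 9, 10, 15, 21, 24, 25, 33]
Append remaining from left: [35, 36]. Merged: [1, 7, 9, 10, 15, 21, 24, 25, 33, 35, 36]

Final merged array: [1, 7, 9, 10, 15, 21, 24, 25, 33, 35, 36]
Total comparisons: 9

The merged array is [1, 7, 9, 10, 15, 21, 24, 25, 33, 35, 36], requiring 9 comparisons. The merge step runs in O(n) time where n is the total number of elements.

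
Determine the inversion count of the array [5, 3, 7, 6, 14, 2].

Finding inversions in [5, 3, 7, 6, 14, 2]:

(0, 1): arr[0]=5 > arr[1]=3
(0, 5): arr[0]=5 > arr[5]=2
(1, 5): arr[1]=3 > arr[5]=2
(2, 3): arr[2]=7 > arr[3]=6
(2, 5): arr[2]=7 > arr[5]=2
(3, 5): arr[3]=6 > arr[5]=2
(4, 5): arr[4]=14 > arr[5]=2

Total inversions: 7

The array has 7 inversion(s): (0,1), (0,5), (1,5), (2,3), (2,5), (3,5), (4,5). Each pair (i,j) satisfies i < j and arr[i] > arr[j].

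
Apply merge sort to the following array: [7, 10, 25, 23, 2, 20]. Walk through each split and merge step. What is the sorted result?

Merge sort trace:

Split: [7, 10, 25, 23, 2, 20] -> [7, 10, 25] and [23, 2, 20]
  Split: [7, 10, 25] -> [7] and [10, 25]
    Split: [10, 25] -> [10] and [25]
    Merge: [10] + [25] -> [10, 25]
  Merge: [7] + [10, 25] -> [7, 10, 25]
  Split: [23, 2, 20] -> [23] and [2, 20]
    Split: [2, 20] -> [2] and [20]
    Merge: [2] + [20] -> [2, 20]
  Merge: [23] + [2, 20] -> [2, 20, 23]
Merge: [7, 10, 25] + [2, 20, 23] -> [2, 7, 10, 20, 23, 25]

Final sorted array: [2, 7, 10, 20, 23, 25]

The merge sort proceeds by recursively splitting the array and merging sorted halves.
After all merges, the sorted array is [2, 7, 10, 20, 23, 25].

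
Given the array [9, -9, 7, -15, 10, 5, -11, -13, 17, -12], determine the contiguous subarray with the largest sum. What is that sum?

Using Kadane's algorithm on [9, -9, 7, -15, 10, 5, -11, -13, 17, -12]:

Scanning through the array:
Position 1 (value -9): max_ending_here = 0, max_so_far = 9
Position 2 (value 7): max_ending_here = 7, max_so_far = 9
Position 3 (value -15): max_ending_here = -8, max_so_far = 9
Position 4 (value 10): max_ending_here = 10, max_so_far = 10
Position 5 (value 5): max_ending_here = 15, max_so_far = 15
Position 6 (value -11): max_ending_here = 4, max_so_far = 15
Position 7 (value -13): max_ending_here = -9, max_so_far = 15
Position 8 (value 17): max_ending_here = 17, max_so_far = 17
Position 9 (value -12): max_ending_here = 5, max_so_far = 17

Maximum subarray: [17]
Maximum sum: 17

The maximum subarray is [17] with sum 17. This subarray runs from index 8 to index 8.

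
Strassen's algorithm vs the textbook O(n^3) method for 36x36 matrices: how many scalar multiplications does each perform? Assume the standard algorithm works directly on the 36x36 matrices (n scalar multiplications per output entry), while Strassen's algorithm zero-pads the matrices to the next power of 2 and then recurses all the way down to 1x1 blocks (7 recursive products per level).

Matrix multiplication for 36x36 matrices:

Strassen's algorithm requires power-of-2 dimensions. Pad 36x36 to 64x64 (next power of 2).

Standard algorithm: 36^3 = 46656 multiplications
Strassen's algorithm: 7^(log2(64)) = 7^6 = 117649 multiplications
Difference: 46656 - 117649 = -70993 (Strassen uses MORE here due to padding overhead — for small or just-over-power-of-2 n, padding can outweigh the per-level savings)

Standard: 46656 multiplications (36^3). Strassen: 117649 multiplications (7^6, after padding to 64x64). Strassen reduces 8 recursive multiplications to 7 at each level.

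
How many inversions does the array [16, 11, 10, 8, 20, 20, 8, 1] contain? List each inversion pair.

Finding inversions in [16, 11, 10, 8, 20, 20, 8, 1]:

(0, 1): arr[0]=16 > arr[1]=11
(0, 2): arr[0]=16 > arr[2]=10
(0, 3): arr[0]=16 > arr[3]=8
(0, 6): arr[0]=16 > arr[6]=8
(0, 7): arr[0]=16 > arr[7]=1
(1, 2): arr[1]=11 > arr[2]=10
(1, 3): arr[1]=11 > arr[3]=8
(1, 6): arr[1]=11 > arr[6]=8
(1, 7): arr[1]=11 > arr[7]=1
(2, 3): arr[2]=10 > arr[3]=8
(2, 6): arr[2]=10 > arr[6]=8
(2, 7): arr[2]=10 > arr[7]=1
(3, 7): arr[3]=8 > arr[7]=1
(4, 6): arr[4]=20 > arr[6]=8
(4, 7): arr[4]=20 > arr[7]=1
(5, 6): arr[5]=20 > arr[6]=8
(5, 7): arr[5]=20 > arr[7]=1
(6, 7): arr[6]=8 > arr[7]=1

Total inversions: 18

The array has 18 inversion(s): (0,1), (0,2), (0,3), (0,6), (0,7), (1,2), (1,3), (1,6), (1,7), (2,3), (2,6), (2,7), (3,7), (4,6), (4,7), (5,6), (5,7), (6,7). Each pair (i,j) satisfies i < j and arr[i] > arr[j].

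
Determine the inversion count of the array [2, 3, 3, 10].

Finding inversions in [2, 3, 3, 10]:


Total inversions: 0

The array has 0 inversions. It is already sorted.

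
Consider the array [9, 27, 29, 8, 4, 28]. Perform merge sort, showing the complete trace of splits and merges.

Merge sort trace:

Split: [9, 27, 29, 8, 4, 28] -> [9, 27, 29] and [8, 4, 28]
  Split: [9, 27, 29] -> [9] and [27, 29]
    Split: [27, 29] -> [27] and [29]
    Merge: [27] + [29] -> [27, 29]
  Merge: [9] + [27, 29] -> [9, 27, 29]
  Split: [8, 4, 28] -> [8] and [4, 28]
    Split: [4, 28] -> [4] and [28]
    Merge: [4] + [28] -> [4, 28]
  Merge: [8] + [4, 28] -> [4, 8, 28]
Merge: [9, 27, 29] + [4, 8, 28] -> [4, 8, 9, 27, 28, 29]

Final sorted array: [4, 8, 9, 27, 28, 29]

The merge sort proceeds by recursively splitting the array and merging sorted halves.
After all merges, the sorted array is [4, 8, 9, 27, 28, 29].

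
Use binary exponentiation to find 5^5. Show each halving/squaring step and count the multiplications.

Computing 5^5 by squaring (build up from 5^1; each line after the first costs one multiplication):

5^1 = 5
5^2 = (5^1)^2 = 5^2 = 25
5^4 = (5^2)^2 = 25^2 = 625
5^5 = 5 * 5^4 = 5 * 625 = 3125

Result: 3125
Multiplications needed: 3 (3 lines after 5^1)

5^5 = 3125. Using exponentiation by squaring, this requires 3 multiplications. The key idea: if the exponent is even, square the half-power; if odd, multiply by the base once.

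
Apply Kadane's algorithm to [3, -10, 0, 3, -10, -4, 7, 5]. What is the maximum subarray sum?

Using Kadane's algorithm on [3, -10, 0, 3, -10, -4, 7, 5]:

Scanning through the array:
Position 1 (value -10): max_ending_here = -7, max_so_far = 3
Position 2 (value 0): max_ending_here = 0, max_so_far = 3
Position 3 (value 3): max_ending_here = 3, max_so_far = 3
Position 4 (value -10): max_ending_here = -7, max_so_far = 3
Position 5 (value -4): max_ending_here = -4, max_so_far = 3
Position 6 (value 7): max_ending_here = 7, max_so_far = 7
Position 7 (value 5): max_ending_here = 12, max_so_far = 12

Maximum subarray: [7, 5]
Maximum sum: 12

The maximum subarray is [7, 5] with sum 12. This subarray runs from index 6 to index 7.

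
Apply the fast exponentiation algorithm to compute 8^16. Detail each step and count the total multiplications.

Computing 8^16 by squaring (build up from 8^1; each line after the first costs one multiplication):

8^1 = 8
8^2 = (8^1)^2 = 8^2 = 64
8^4 = (8^2)^2 = 64^2 = 4096
8^8 = (8^4)^2 = 4096^2 = 16777216
8^16 = (8^8)^2 = 16777216^2 = 281474976710656

Result: 281474976710656
Multiplications needed: 4 (4 lines after 8^1)

8^16 = 281474976710656. Using exponentiation by squaring, this requires 4 multiplications. The key idea: if the exponent is even, square the half-power; if odd, multiply by the base once.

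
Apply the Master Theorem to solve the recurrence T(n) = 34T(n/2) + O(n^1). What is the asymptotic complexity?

Master Theorem for T(n) = 34T(n/2) + O(n^1):

a = 34, b = 2, c = 1
log_b(a) = log_2(34) = 5.0875

Case 1: c = 1 < log_2(34) = 5.0875
T(n) = O(n^(log_2 34))

For T(n) = 34T(n/2) + O(n^1): log_2(34) = 5.0875. This is Case 1 of the Master Theorem (c < log_b(a), work dominated by leaves), giving O(n^(log_2 34)).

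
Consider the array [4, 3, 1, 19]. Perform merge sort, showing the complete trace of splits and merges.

Merge sort trace:

Split: [4, 3, 1, 19] -> [4, 3] and [1, 19]
  Split: [4, 3] -> [4] and [3]
  Merge: [4] + [3] -> [3, 4]
  Split: [1, 19] -> [1] and [19]
  Merge: [1] + [19] -> [1, 19]
Merge: [3, 4] + [1, 19] -> [1, 3, 4, 19]

Final sorted array: [1, 3, 4, 19]

The merge sort proceeds by recursively splitting the array and merging sorted halves.
After all merges, the sorted array is [1, 3, 4, 19].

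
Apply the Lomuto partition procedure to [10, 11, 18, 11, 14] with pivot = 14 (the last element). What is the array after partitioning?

Lomuto partition with pivot = 14:

Initial array: [10, 11, 18, 11, 14]

arr[0]=10 <= 14: swap with position 0, array becomes [10, 11, 18, 11, 14]
arr[1]=11 <= 14: swap with position 1, array becomes [10, 11, 18, 11, 14]
arr[2]=18 > 14: no swap
arr[3]=11 <= 14: swap with position 2, array becomes [10, 11, 11, 18, 14]

Place pivot at position 3: [10, 11, 11, 14, 18]
Pivot position: 3

After partitioning with pivot 14, the array becomes [10, 11, 11, 14, 18]. The pivot is placed at index 3. All elements to the left of the pivot are <= 14, and all elements to the right are > 14.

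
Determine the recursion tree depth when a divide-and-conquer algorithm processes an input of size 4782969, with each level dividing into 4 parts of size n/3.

For divide and conquer with division factor 3:

Problem sizes at each level:
Level 0: 4782969
Level 1: 1594323
Level 2: 531441
Level 3: 177147
Level 4: 59049
Level 5: 19683
Level 6: 6561
Level 7: 2187
Level 8: 729
Level 9: 243
Level 10: 81
Level 11: 27
Level 12: 9
Level 13: 3
Level 14: 1

The root is level 0 and the size-1 base case is level 14 (the tree spans levels 0 through 14, i.e. 15 levels counting the root), so the depth is the number of divisions: log_3(4782969) = 14

The recursion tree depth is log_3(4782969) = 14. At each level, the problem size is divided by 3, so it takes 14 divisions to reduce to a base case of size 1. The algorithm makes 4 recursive calls at each level.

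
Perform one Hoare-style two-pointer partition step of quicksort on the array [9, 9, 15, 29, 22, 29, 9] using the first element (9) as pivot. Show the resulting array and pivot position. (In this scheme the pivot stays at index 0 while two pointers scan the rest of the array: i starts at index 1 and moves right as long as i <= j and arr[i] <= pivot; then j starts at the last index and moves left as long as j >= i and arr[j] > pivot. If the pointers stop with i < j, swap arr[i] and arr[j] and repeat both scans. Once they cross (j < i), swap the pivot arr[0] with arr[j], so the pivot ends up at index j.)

Hoare-style two-pointer partition with pivot = 9:

Initial array: [9, 9, 15, 29, 22, 29, 9]

Pointers start at i = 1, j = 6.
i stops at index 2 (arr[2]=15 > 9), j stops at index 6 (arr[6]=9 <= 9): swap arr[2] and arr[6], array becomes [9, 9, 9, 29, 22, 29, 15]
i ends at 3, j ends at 2: the pointers have crossed (j < i), so scanning stops.

Swap pivot arr[0] with arr[2] to place pivot at position 2: [9, 9, 9, 29, 22, 29, 15]
Pivot position: 2

After partitioning with pivot 9, the array becomes [9, 9, 9, 29, 22, 29, 15]. The pivot is placed at index 2. All elements to the left of the pivot are <= 9, and all elements to the right are > 9.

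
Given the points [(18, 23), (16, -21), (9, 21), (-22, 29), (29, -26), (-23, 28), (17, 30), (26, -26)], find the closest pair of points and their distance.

Computing all pairwise distances among 8 points:

d((18, 23), (16, -21)) = 44.0454
d((18, 23), (9, 21)) = 9.2195
d((18, 23), (-22, 29)) = 40.4475
d((18, 23), (29, -26)) = 50.2195
d((18, 23), (-23, 28)) = 41.3038
d((18, 23), (17, 30)) = 7.0711
d((18, 23), (26, -26)) = 49.6488
d((16, -21), (9, 21)) = 42.5793
d((16, -21), (-22, 29)) = 62.8013
d((16, -21), (29, -26)) = 13.9284
d((16, -21), (-23, 28)) = 62.6259
d((16, -21), (17, 30)) = 51.0098
d((16, -21), (26, -26)) = 11.1803
d((9, 21), (-22, 29)) = 32.0156
d((9, 21), (29, -26)) = 51.0784
d((9, 21), (-23, 28)) = 32.7567
d((9, 21), (17, 30)) = 12.0416
d((9, 21), (26, -26)) = 49.98
d((-22, 29), (29, -26)) = 75.0067
d((-22, 29), (-23, 28)) = 1.4142 <-- minimum
d((-22, 29), (17, 30)) = 39.0128
d((-22, 29), (26, -26)) = 73.0
d((29, -26), (-23, 28)) = 74.9667
d((29, -26), (17, 30)) = 57.2713
d((29, -26), (26, -26)) = 3.0
d((-23, 28), (17, 30)) = 40.05
d((-23, 28), (26, -26)) = 72.9178
d((17, 30), (26, -26)) = 56.7186

Closest pair: (-22, 29) and (-23, 28) with distance 1.4142

The closest pair is (-22, 29) and (-23, 28) with Euclidean distance 1.4142. For 8 points, brute-force pairwise comparison is shown above. For large n, the divide-and-conquer algorithm (sort by x, recurse on halves, check the dividing strip) achieves O(n log n).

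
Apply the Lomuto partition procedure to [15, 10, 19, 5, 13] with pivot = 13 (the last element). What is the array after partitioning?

Lomuto partition with pivot = 13:

Initial array: [15, 10, 19, 5, 13]

arr[0]=15 > 13: no swap
arr[1]=10 <= 13: swap with position 0, array becomes [10, 15, 19, 5, 13]
arr[2]=19 > 13: no swap
arr[3]=5 <= 13: swap with position 1, array becomes [10, 5, 19, 15, 13]

Place pivot at position 2: [10, 5, 13, 15, 19]
Pivot position: 2

After partitioning with pivot 13, the array becomes [10, 5, 13, 15, 19]. The pivot is placed at index 2. All elements to the left of the pivot are <= 13, and all elements to the right are > 13.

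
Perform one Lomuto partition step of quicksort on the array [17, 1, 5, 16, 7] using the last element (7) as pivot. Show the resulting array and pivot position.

Lomuto partition with pivot = 7:

Initial array: [17, 1, 5, 16, 7]

arr[0]=17 > 7: no swap
arr[1]=1 <= 7: swap with position 0, array becomes [1, 17, 5, 16, 7]
arr[2]=5 <= 7: swap with position 1, array becomes [1, 5, 17, 16, 7]
arr[3]=16 > 7: no swap

Place pivot at position 2: [1, 5, 7, 16, 17]
Pivot position: 2

After partitioning with pivot 7, the array becomes [1, 5, 7, 16, 17]. The pivot is placed at index 2. All elements to the left of the pivot are <= 7, and all elements to the right are > 7.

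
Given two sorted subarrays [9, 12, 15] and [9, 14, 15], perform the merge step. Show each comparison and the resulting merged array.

Merging process:

Compare 9 vs 9: take 9 from left. Merged: [9]
Compare 12 vs 9: take 9 from right. Merged: [9, 9]
Compare 12 vs 14: take 12 from left. Merged: [9, 9, 12]
Compare 15 vs 14: take 14 from right. Merged: [9, 9, 12, 14]
Compare 15 vs 15: take 15 from left. Merged: [9, 9, 12, 14, 15]
Append remaining from right: [15]. Merged: [9, 9, 12, 14, 15, 15]

Final merged array: [9, 9, 12, 14, 15, 15]
Total comparisons: 5

The merged array is [9, 9, 12, 14, 15, 15], requiring 5 comparisons. The merge step runs in O(n) time where n is the total number of elements.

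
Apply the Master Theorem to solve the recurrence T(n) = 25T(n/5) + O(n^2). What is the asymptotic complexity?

Master Theorem for T(n) = 25T(n/5) + O(n^2):

a = 25, b = 5, c = 2
log_b(a) = log_5(25) = 2.0000

Case 2: c = 2 = log_5(25) = 2.0000
T(n) = O(n^2 log n) = O(n^2 log n)

For T(n) = 25T(n/5) + O(n^2): log_5(25) = 2.0000. This is Case 2 of the Master Theorem (c = log_b(a), equal work at all levels), giving O(n^2 log n).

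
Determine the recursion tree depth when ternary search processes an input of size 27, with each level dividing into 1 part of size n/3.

For divide and conquer with division factor 3:

Problem sizes at each level:
Level 0: 27
Level 1: 9
Level 2: 3
Level 3: 1

The root is level 0 and the size-1 base case is level 3 (the tree spans levels 0 through 3, i.e. 4 levels counting the root), so the depth is the number of divisions: log_3(27) = 3

The recursion tree depth is log_3(27) = 3. At each level, the problem size is divided by 3, so it takes 3 divisions to reduce to a base case of size 1. The algorithm makes 1 recursive call at each level.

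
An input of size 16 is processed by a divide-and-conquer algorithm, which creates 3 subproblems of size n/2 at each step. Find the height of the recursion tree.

For divide and conquer with division factor 2:

Problem sizes at each level:
Level 0: 16
Level 1: 8
Level 2: 4
Level 3: 2
Level 4: 1

The root is level 0 and the size-1 base case is level 4 (the tree spans levels 0 through 4, i.e. 5 levels counting the root), so the depth is the number of divisions: log_2(16) = 4

The recursion tree depth is log_2(16) = 4. At each level, the problem size is divided by 2, so it takes 4 divisions to reduce to a base case of size 1. The algorithm makes 3 recursive calls at each level.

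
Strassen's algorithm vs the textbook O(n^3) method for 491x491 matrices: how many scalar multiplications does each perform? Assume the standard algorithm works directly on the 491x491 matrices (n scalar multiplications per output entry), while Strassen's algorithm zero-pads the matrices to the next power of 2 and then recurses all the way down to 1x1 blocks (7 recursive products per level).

Matrix multiplication for 491x491 matrices:

Strassen's algorithm requires power-of-2 dimensions. Pad 491x491 to 512x512 (next power of 2).

Standard algorithm: 491^3 = 118370771 multiplications
Strassen's algorithm: 7^(log2(512)) = 7^9 = 40353607 multiplications
Savings: 118370771 - 40353607 = 78017164 multiplications

Standard: 118370771 multiplications (491^3). Strassen: 40353607 multiplications (7^9, after padding to 512x512). Strassen reduces 8 recursive multiplications to 7 at each level.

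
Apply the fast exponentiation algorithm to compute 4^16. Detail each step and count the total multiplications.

Computing 4^16 by squaring (build up from 4^1; each line after the first costs one multiplication):

4^1 = 4
4^2 = (4^1)^2 = 4^2 = 16
4^4 = (4^2)^2 = 16^2 = 256
4^8 = (4^4)^2 = 256^2 = 65536
4^16 = (4^8)^2 = 65536^2 = 4294967296

Result: 4294967296
Multiplications needed: 4 (4 lines after 4^1)

4^16 = 4294967296. Using exponentiation by squaring, this requires 4 multiplications. The key idea: if the exponent is even, square the half-power; if odd, multiply by the base once.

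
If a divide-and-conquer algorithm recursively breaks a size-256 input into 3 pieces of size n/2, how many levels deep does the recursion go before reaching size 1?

For divide and conquer with division factor 2:

Problem sizes at each level:
Level 0: 256
Level 1: 128
Level 2: 64
Level 3: 32
Level 4: 16
Level 5: 8
Level 6: 4
Level 7: 2
Level 8: 1

The root is level 0 and the size-1 base case is level 8 (the tree spans levels 0 through 8, i.e. 9 levels counting the root), so the depth is the number of divisions: log_2(256) = 8

The recursion tree depth is log_2(256) = 8. At each level, the problem size is divided by 2, so it takes 8 divisions to reduce to a base case of size 1. The algorithm makes 3 recursive calls at each level.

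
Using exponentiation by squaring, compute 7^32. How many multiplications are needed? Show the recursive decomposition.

Computing 7^32 by squaring (build up from 7^1; each line after the first costs one multiplication):

7^1 = 7
7^2 = (7^1)^2 = 7^2 = 49
7^4 = (7^2)^2 = 49^2 = 2401
7^8 = (7^4)^2 = 2401^2 = 5764801
7^16 = (7^8)^2 = 5764801^2 = 33232930569601
7^32 = (7^16)^2 = 33232930569601^2 = 1104427674243920646305299201

Result: 1104427674243920646305299201
Multiplications needed: 5 (5 lines after 7^1)

7^32 = 1104427674243920646305299201. Using exponentiation by squaring, this requires 5 multiplications. The key idea: if the exponent is even, square the half-power; if odd, multiply by the base once.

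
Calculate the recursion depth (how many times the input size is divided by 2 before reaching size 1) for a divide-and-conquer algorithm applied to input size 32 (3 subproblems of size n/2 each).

For divide and conquer with division factor 2:

Problem sizes at each level:
Level 0: 32
Level 1: 16
Level 2: 8
Level 3: 4
Level 4: 2
Level 5: 1

The root is level 0 and the size-1 base case is level 5 (the tree spans levels 0 through 5, i.e. 6 levels counting the root), so the depth is the number of divisions: log_2(32) = 5

The recursion tree depth is log_2(32) = 5. At each level, the problem size is divided by 2, so it takes 5 divisions to reduce to a base case of size 1. The algorithm makes 3 recursive calls at each level.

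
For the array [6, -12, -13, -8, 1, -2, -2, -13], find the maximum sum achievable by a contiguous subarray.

Using Kadane's algorithm on [6, -12, -13, -8, 1, -2, -2, -13]:

Scanning through the array:
Position 1 (value -12): max_ending_here = -6, max_so_far = 6
Position 2 (value -13): max_ending_here = -13, max_so_far = 6
Position 3 (value -8): max_ending_here = -8, max_so_far = 6
Position 4 (value 1): max_ending_here = 1, max_so_far = 6
Position 5 (value -2): max_ending_here = -1, max_so_far = 6
Position 6 (value -2): max_ending_here = -2, max_so_far = 6
Position 7 (value -13): max_ending_here = -13, max_so_far = 6

Maximum subarray: [6]
Maximum sum: 6

The maximum subarray is [6] with sum 6. This subarray runs from index 0 to index 0.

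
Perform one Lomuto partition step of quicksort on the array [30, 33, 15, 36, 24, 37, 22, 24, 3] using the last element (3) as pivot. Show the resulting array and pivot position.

Lomuto partition with pivot = 3:

Initial array: [30, 33, 15, 36, 24, 37, 22, 24, 3]

arr[0]=30 > 3: no swap
arr[1]=33 > 3: no swap
arr[2]=15 > 3: no swap
arr[3]=36 > 3: no swap
arr[4]=24 > 3: no swap
arr[5]=37 > 3: no swap
arr[6]=22 > 3: no swap
arr[7]=24 > 3: no swap

Place pivot at position 0: [3, 33, 15, 36, 24, 37, 22, 24, 30]
Pivot position: 0

After partitioning with pivot 3, the array becomes [3, 33, 15, 36, 24, 37, 22, 24, 30]. The pivot is placed at index 0. All elements to the left of the pivot are <= 3, and all elements to the right are > 3.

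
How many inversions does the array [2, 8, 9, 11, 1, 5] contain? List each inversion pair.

Finding inversions in [2, 8, 9, 11, 1, 5]:

(0, 4): arr[0]=2 > arr[4]=1
(1, 4): arr[1]=8 > arr[4]=1
(1, 5): arr[1]=8 > arr[5]=5
(2, 4): arr[2]=9 > arr[4]=1
(2, 5): arr[2]=9 > arr[5]=5
(3, 4): arr[3]=11 > arr[4]=1
(3, 5): arr[3]=11 > arr[5]=5

Total inversions: 7

The array has 7 inversion(s): (0,4), (1,4), (1,5), (2,4), (2,5), (3,4), (3,5). Each pair (i,j) satisfies i < j and arr[i] > arr[j].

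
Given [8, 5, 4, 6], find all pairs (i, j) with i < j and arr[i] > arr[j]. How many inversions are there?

Finding inversions in [8, 5, 4, 6]:

(0, 1): arr[0]=8 > arr[1]=5
(0, 2): arr[0]=8 > arr[2]=4
(0, 3): arr[0]=8 > arr[3]=6
(1, 2): arr[1]=5 > arr[2]=4

Total inversions: 4

The array has 4 inversion(s): (0,1), (0,2), (0,3), (1,2). Each pair (i,j) satisfies i < j and arr[i] > arr[j].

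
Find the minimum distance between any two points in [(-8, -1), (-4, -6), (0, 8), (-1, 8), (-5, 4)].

Computing all pairwise distances among 5 points:

d((-8, -1), (-4, -6)) = 6.4031
d((-8, -1), (0, 8)) = 12.0416
d((-8, -1), (-1, 8)) = 11.4018
d((-8, -1), (-5, 4)) = 5.831
d((-4, -6), (0, 8)) = 14.5602
d((-4, -6), (-1, 8)) = 14.3178
d((-4, -6), (-5, 4)) = 10.0499
d((0, 8), (-1, 8)) = 1.0 <-- minimum
d((0, 8), (-5, 4)) = 6.4031
d((-1, 8), (-5, 4)) = 5.6569

Closest pair: (0, 8) and (-1, 8) with distance 1.0

The closest pair is (0, 8) and (-1, 8) with Euclidean distance 1.0. For 5 points, brute-force pairwise comparison is shown above. For large n, the divide-and-conquer algorithm (sort by x, recurse on halves, check the dividing strip) achieves O(n log n).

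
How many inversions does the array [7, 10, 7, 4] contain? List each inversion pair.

Finding inversions in [7, 10, 7, 4]:

(0, 3): arr[0]=7 > arr[3]=4
(1, 2): arr[1]=10 > arr[2]=7
(1, 3): arr[1]=10 > arr[3]=4
(2, 3): arr[2]=7 > arr[3]=4

Total inversions: 4

The array has 4 inversion(s): (0,3), (1,2), (1,3), (2,3). Each pair (i,j) satisfies i < j and arr[i] > arr[j].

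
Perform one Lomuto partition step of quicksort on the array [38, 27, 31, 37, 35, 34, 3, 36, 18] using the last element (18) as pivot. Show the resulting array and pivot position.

Lomuto partition with pivot = 18:

Initial array: [38, 27, 31, 37, 35, 34, 3, 36, 18]

arr[0]=38 > 18: no swap
arr[1]=27 > 18: no swap
arr[2]=31 > 18: no swap
arr[3]=37 > 18: no swap
arr[4]=35 > 18: no swap
arr[5]=34 > 18: no swap
arr[6]=3 <= 18: swap with position 0, array becomes [3, 27, 31, 37, 35, 34, 38, 36, 18]
arr[7]=36 > 18: no swap

Place pivot at position 1: [3, 18, 31, 37, 35, 34, 38, 36, 27]
Pivot position: 1

After partitioning with pivot 18, the array becomes [3, 18, 31, 37, 35, 34, 38, 36, 27]. The pivot is placed at index 1. All elements to the left of the pivot are <= 18, and all elements to the right are > 18.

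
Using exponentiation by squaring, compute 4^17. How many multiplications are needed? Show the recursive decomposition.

Computing 4^17 by squaring (build up from 4^1; each line after the first costs one multiplication):

4^1 = 4
4^2 = (4^1)^2 = 4^2 = 16
4^4 = (4^2)^2 = 16^2 = 256
4^8 = (4^4)^2 = 256^2 = 65536
4^16 = (4^8)^2 = 65536^2 = 4294967296
4^17 = 4 * 4^16 = 4 * 4294967296 = 17179869184

Result: 17179869184
Multiplications needed: 5 (5 lines after 4^1)

4^17 = 17179869184. Using exponentiation by squaring, this requires 5 multiplications. The key idea: if the exponent is even, square the half-power; if odd, multiply by the base once.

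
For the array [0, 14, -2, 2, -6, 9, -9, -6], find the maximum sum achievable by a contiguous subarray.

Using Kadane's algorithm on [0, 14, -2, 2, -6, 9, -9, -6]:

Scanning through the array:
Position 1 (value 14): max_ending_here = 14, max_so_far = 14
Position 2 (value -2): max_ending_here = 12, max_so_far = 14
Position 3 (value 2): max_ending_here = 14, max_so_far = 14
Position 4 (value -6): max_ending_here = 8, max_so_far = 14
Position 5 (value 9): max_ending_here = 17, max_so_far = 17
Position 6 (value -9): max_ending_here = 8, max_so_far = 17
Position 7 (value -6): max_ending_here = 2, max_so_far = 17

Maximum subarray: [0, 14, -2, 2, -6, 9]
Maximum sum: 17

The maximum subarray is [0, 14, -2, 2, -6, 9] with sum 17. This subarray runs from index 0 to index 5.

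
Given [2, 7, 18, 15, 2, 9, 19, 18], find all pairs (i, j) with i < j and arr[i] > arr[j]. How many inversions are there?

Finding inversions in [2, 7, 18, 15, 2, 9, 19, 18]:

(1, 4): arr[1]=7 > arr[4]=2
(2, 3): arr[2]=18 > arr[3]=15
(2, 4): arr[2]=18 > arr[4]=2
(2, 5): arr[2]=18 > arr[5]=9
(3, 4): arr[3]=15 > arr[4]=2
(3, 5): arr[3]=15 > arr[5]=9
(6, 7): arr[6]=19 > arr[7]=18

Total inversions: 7

The array has 7 inversion(s): (1,4), (2,3), (2,4), (2,5), (3,4), (3,5), (6,7). Each pair (i,j) satisfies i < j and arr[i] > arr[j].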